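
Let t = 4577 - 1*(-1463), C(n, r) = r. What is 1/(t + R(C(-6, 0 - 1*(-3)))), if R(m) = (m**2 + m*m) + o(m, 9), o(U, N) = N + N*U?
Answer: 1/6094 ≈ 0.00016410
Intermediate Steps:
t = 6040 (t = 4577 + 1463 = 6040)
R(m) = 9 + 2*m**2 + 9*m (R(m) = (m**2 + m*m) + 9*(1 + m) = (m**2 + m**2) + (9 + 9*m) = 2*m**2 + (9 + 9*m) = 9 + 2*m**2 + 9*m)
1/(t + R(C(-6, 0 - 1*(-3)))) = 1/(6040 + (9 + 2*(0 - 1*(-3))**2 + 9*(0 - 1*(-3)))) = 1/(6040 + (9 + 2*(0 + 3)**2 + 9*(0 + 3))) = 1/(6040 + (9 + 2*3**2 + 9*3)) = 1/(6040 + (9 + 2*9 + 27)) = 1/(6040 + (9 + 18 + 27)) = 1/(6040 + 54) = 1/6094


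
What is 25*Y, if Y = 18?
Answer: 450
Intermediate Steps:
25*Y = 25*18 = 450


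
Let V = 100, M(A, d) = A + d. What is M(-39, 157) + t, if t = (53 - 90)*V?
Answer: -3582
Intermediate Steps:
t = -3700 (t = (53 - 90)*100 = -37*100 = -3700)
M(-39, 157) + t = (-39 + 157) - 3700 = 118 - 3700 = -3582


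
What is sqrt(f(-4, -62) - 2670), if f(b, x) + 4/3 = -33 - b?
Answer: I*sqrt(24303)/3 ≈ 51.965*I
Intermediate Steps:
f(b, x) = -103/3 - b (f(b, x) = -4/3 + (-33 - b) = -103/3 - b)
sqrt(f(-4, -62) - 2670) = sqrt((-103/3 - 1*(-4)) - 2670) = sqrt((-103/3 + 4) - 2670) = sqrt(-91/3 - 2670) = sqrt(-8101/3) = I*sqrt(24303)/3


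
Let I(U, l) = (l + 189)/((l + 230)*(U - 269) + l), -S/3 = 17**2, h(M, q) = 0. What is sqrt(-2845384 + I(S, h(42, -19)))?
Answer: I*sqrt(12140406744807970)/65320 ≈ 1686.8*I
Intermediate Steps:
S = -867 (S = -3*17**2 = -3*289 = -867)
I(U, l) = (189 + l)/(l + (-269 + U)*(230 + l)) (I(U, l) = (189 + l)/((230 + l)*(-269 + U) + l) = (189 + l)/((-269 + U)*(230 + l) + l) = (189 + l)/(l + (-269 + U)*(230 + l)))
sqrt(-2845384 + I(S, h(42, -19))) = sqrt(-2845384 + (189 + 0)/(-61870 - 268*0 + 230*(-867) - 867*0)) = sqrt(-2845384 + 189/(-61870 + 0 - 199410 + 0)) = sqrt(-2845384 + 189/(-261280)) = sqrt(-2845384 - 1/261280*189) = sqrt(-2845384 - 189/261280) = sqrt(-743441931709/261280) = I*sqrt(12140406744807970)/65320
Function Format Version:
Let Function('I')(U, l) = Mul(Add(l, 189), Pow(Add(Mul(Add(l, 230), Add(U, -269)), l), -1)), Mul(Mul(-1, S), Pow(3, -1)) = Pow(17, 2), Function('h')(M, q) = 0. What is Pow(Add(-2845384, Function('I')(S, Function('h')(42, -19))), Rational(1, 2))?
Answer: Mul(Rational(1, 65320), I, Pow(12140406744807970, Rational(1, 2))) ≈ Mul(1686.8, I)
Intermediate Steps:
S = -867 (S = Mul(-3, Pow(17, 2)) = Mul(-3, 289) = -867)
Function('I')(U, l) = Mul(Pow(Add(l, Mul(Add(-269, U), Add(230, l))), -1), Add(189, l)) (Function('I')(U, l) = Mul(Add(189, l), Pow(Add(Mul(Add(230, l), Add(-269, U)), l), -1)) = Mul(Add(189, l), Pow(Add(Mul(Add(-269, U), Add(230, l)), l), -1)) = Mul(Add(189, l), Pow(Add(l, Mul(Add(-269, U), Add(230, l))), -1)) = Mul(Pow(Add(l, Mul(Add(-269, U), Add(230, l))), -1), Add(189, l)))
Pow(Add(-2845384, Function('I')(S, Function('h')(42, -19))), Rational(1, 2)) = Pow(Add(-2845384, Mul(Pow(Add(-61870, Mul(-268, 0), Mul(230, -867), Mul(-867, 0)), -1), Add(189, 0))), Rational(1, 2)) = Pow(Add(-2845384, Mul(Pow(Add(-61870, 0, -199410, 0), -1), 189)), Rational(1, 2)) = Pow(Add(-2845384, Mul(Pow(-261280, -1), 189)), Rational(1, 2)) = Pow(Add(-2845384, Mul(Rational(-1, 261280), 189)), Rational(1, 2)) = Pow(Add(-2845384, Rational(-189, 261280)), Rational(1, 2)) = Pow(Rational(-743441931709, 261280), Rational(1, 2)) = Mul(Rational(1, 65320), I, Pow(12140406744807970, Rational(1, 2)))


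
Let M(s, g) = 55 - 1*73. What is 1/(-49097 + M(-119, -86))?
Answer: -1/49115 ≈ -2.0360e-5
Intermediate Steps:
M(s, g) = -18 (M(s, g) = 55 - 73 = -18)
1/(-49097 + M(-119, -86)) = 1/(-49097 - 18) = 1/(-49115) = -1/49115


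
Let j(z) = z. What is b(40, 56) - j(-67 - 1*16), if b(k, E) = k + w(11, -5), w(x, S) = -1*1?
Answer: 122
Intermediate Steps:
w(x, S) = -1
b(k, E) = -1 + k (b(k, E) = k - 1 = -1 + k)
b(40, 56) - j(-67 - 1*16) = (-1 + 40) - (-67 - 1*16) = 39 - (-67 - 16) = 39 - 1*(-83) = 39 + 83 = 122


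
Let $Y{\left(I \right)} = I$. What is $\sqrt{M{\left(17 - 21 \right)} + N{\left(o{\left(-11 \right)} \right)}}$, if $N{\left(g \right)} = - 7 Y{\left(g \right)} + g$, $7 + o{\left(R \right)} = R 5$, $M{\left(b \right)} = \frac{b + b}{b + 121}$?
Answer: $\frac{2 \sqrt{141427}}{39} \approx 19.286$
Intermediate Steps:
$M{\left(b \right)} = \frac{2 b}{121 + b}$
$o{\left(R \right)} = -7 + 5 R$ ($o{\left(R \right)} = -7 + R 5 = -7 + 5 R$)
$N{\left(g \right)} = - 6 g$ ($N{\left(g \right)} = - 7 g + g = - 6 g$)
$\sqrt{M{\left(17 - 21 \right)} + N{\left(o{\left(-11 \right)} \right)}} = \sqrt{\frac{2 \left(17 - 21\right)}{121 + \left(17 - 21\right)} - 6 \left(-7 + 5 \left(-11\right)\right)} = \sqrt{\frac{2 \left(17 - 21\right)}{121 + \left(17 - 21\right)} - 6 \left(-7 - 55\right)} = \sqrt{2 \left(-4\right) \frac{1}{121 - 4} - -372} = \sqrt{2 \left(-4\right) \frac{1}{117} + 372} = \sqrt{- \frac{8}{117} + 372} = \sqrt{\frac{43516}{117}} = \frac{2 \sqrt{141427}}{39}$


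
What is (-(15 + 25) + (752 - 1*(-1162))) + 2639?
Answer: 4513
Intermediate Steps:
(-(15 + 25) + (752 - 1*(-1162))) + 2639 = (-1*40 + (752 + 1162)) + 2639 = (-40 + 1914) + 2639 = 1874 + 2639 = 4513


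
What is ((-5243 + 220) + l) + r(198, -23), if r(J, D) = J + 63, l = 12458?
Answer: 7696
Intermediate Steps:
r(J, D) = 63 + J
((-5243 + 220) + l) + r(198, -23) = ((-5243 + 220) + 12458) + (63 + 198) = (-5023 + 12458) + 261 = 7435 + 261 = 7696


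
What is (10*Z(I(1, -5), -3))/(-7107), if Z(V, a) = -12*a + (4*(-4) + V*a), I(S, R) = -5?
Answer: -350/7107 ≈ -0.049247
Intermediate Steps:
Z(V, a) = -16 - 12*a + V*a (Z(V, a) = -12*a + (-16 + V*a) = -16 - 12*a + V*a)
(10*Z(I(1, -5), -3))/(-7107) = (10*(-16 - 12*(-3) - 5*(-3)))/(-7107) = (10*(-16 + 36 + 15))*(-1/7107) = (10*35)*(-1/7107) = 350*(-1/7107) = -350/7107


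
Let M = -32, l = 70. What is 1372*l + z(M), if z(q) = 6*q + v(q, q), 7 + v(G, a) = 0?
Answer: 95841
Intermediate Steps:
v(G, a) = -7 (v(G, a) = -7 + 0 = -7)
z(q) = -7 + 6*q (z(q) = 6*q - 7 = -7 + 6*q)
1372*l + z(M) = 1372*70 + (-7 + 6*(-32)) = 96040 + (-7 - 192) = 96040 - 199 = 95841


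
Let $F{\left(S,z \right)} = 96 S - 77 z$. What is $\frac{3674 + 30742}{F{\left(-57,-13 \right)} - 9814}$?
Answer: $- \frac{34416}{14285} \approx -2.4092$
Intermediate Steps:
$F{\left(S,z \right)} = - 77 z + 96 S$
$\frac{3674 + 30742}{F{\left(-57,-13 \right)} - 9814} = \frac{3674 + 30742}{\left(\left(-77\right) \left(-13\right) + 96 \left(-57\right)\right) - 9814} = \frac{34416}{\left(1001 - 5472\right) - 9814} = \frac{34416}{-4471 - 9814} = \frac{34416}{-14285} = 34416 \left(- \frac{1}{14285}\right) = - \frac{34416}{14285}$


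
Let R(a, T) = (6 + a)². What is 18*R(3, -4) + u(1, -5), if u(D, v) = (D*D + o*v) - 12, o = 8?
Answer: 1407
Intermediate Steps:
u(D, v) = -12 + D² + 8*v (u(D, v) = (D*D + 8*v) - 12 = (D² + 8*v) - 12 = -12 + D² + 8*v)
18*R(3, -4) + u(1, -5) = 18*(6 + 3)² + (-12 + 1² + 8*(-5)) = 18*9² + (-12 + 1 - 40) = 18*81 - 51 = 1458 - 51 = 1407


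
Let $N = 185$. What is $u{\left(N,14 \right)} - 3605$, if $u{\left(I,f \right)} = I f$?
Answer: $-1015$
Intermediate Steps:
$u{\left(N,14 \right)} - 3605 = 185 \cdot 14 - 3605 = 2590 - 3605 = -1015$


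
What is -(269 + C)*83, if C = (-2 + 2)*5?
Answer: -22327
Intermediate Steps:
C = 0 (C = 0*5 = 0)
-(269 + C)*83 = -(269 + 0)*83 = -269*83 = -1*22327 = -22327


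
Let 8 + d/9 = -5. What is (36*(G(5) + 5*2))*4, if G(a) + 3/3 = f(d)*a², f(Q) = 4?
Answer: 15696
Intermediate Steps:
d = -117 (d = -72 + 9*(-5) = -72 - 45 = -117)
G(a) = -1 + 4*a²
(36*(G(5) + 5*2))*4 = (36*((-1 + 4*5²) + 5*2))*4 = (36*((-1 + 4*25) + 10))*4 = (36*((-1 + 100) + 10))*4 = (36*(99 + 10))*4 = (36*109)*4 = 3924*4 = 15696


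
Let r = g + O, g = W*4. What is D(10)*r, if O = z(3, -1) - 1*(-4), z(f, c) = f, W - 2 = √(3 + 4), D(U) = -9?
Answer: -135 - 36*√7 ≈ -230.25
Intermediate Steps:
W = 2 + √7 (W = 2 + √(3 + 4) = 2 + √7 ≈ 4.6458)
g = 8 + 4*√7 (g = (2 + √7)*4 = 8 + 4*√7 ≈ 18.583)
O = 7 (O = 3 - 1*(-4) = 3 + 4 = 7)
r = 15 + 4*√7 (r = (8 + 4*√7) + 7 = 15 + 4*√7 ≈ 25.583)
D(10)*r = -9*(15 + 4*√7) = -135 - 36*√7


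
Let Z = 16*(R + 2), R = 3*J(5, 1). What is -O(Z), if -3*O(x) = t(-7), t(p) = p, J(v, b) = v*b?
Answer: -7/3 ≈ -2.3333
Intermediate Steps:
J(v, b) = b*v
R = 15 (R = 3*(1*5) = 3*5 = 15)
Z = 272 (Z = 16*(15 + 2) = 16*17 = 272)
O(x) = 7/3 (O(x) = -⅓*(-7) = 7/3)
-O(Z) = -1*7/3 = -7/3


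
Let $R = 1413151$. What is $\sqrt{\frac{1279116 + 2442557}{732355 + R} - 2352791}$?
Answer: $\frac{i \sqrt{10830350125837784938}}{2145506} \approx 1533.9 i$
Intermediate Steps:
$\sqrt{\frac{1279116 + 2442557}{732355 + R} - 2352791} = \sqrt{\frac{1279116 + 2442557}{732355 + 1413151} - 2352791} = \sqrt{\frac{3721673}{2145506} - 2352791} = \sqrt{- \frac{5047923485573}{2145506}} = \frac{i \sqrt{10830350125837784938}}{2145506}$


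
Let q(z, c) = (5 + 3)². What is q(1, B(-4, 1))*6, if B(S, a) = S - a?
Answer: 384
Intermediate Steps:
q(z, c) = 64 (q(z, c) = 8² = 64)
q(1, B(-4, 1))*6 = 64*6 = 384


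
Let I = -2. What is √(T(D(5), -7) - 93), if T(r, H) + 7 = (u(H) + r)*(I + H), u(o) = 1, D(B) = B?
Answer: I*√154 ≈ 12.41*I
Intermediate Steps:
T(r, H) = -7 + (1 + r)*(-2 + H)
√(T(D(5), -7) - 93) = √((-9 - 7 - 2*5 - 7*5) - 93) = √((-9 - 7 - 10 - 35) - 93) = √(-61 - 93) = √(-154) = I*√154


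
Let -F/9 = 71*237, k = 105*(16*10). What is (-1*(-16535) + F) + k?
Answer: -118108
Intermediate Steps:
k = 16800 (k = 105*160 = 16800)
F = -151443 (F = -639*237 = -9*16827 = -151443)
(-1*(-16535) + F) + k = (-1*(-16535) - 151443) + 16800 = (16535 - 151443) + 16800 = -134908 + 16800 = -118108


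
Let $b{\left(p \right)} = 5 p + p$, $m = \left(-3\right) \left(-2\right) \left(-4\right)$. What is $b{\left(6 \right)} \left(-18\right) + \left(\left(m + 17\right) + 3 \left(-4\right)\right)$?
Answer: $-667$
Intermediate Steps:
$m = -24$ ($m = 6 \left(-4\right) = -24$)
$b{\left(p \right)} = 6 p$
$b{\left(6 \right)} \left(-18\right) + \left(\left(m + 17\right) + 3 \left(-4\right)\right) = 6 \cdot 6 \left(-18\right) + \left(\left(-24 + 17\right) + 3 \left(-4\right)\right) = 36 \left(-18\right) - 19 = -648 - 19 = -667$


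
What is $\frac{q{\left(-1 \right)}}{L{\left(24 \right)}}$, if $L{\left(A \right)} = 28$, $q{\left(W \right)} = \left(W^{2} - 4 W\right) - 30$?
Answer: $- \frac{25}{28} \approx -0.89286$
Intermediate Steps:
$q{\left(W \right)} = -30 + W^{2} - 4 W$
$\frac{q{\left(-1 \right)}}{L{\left(24 \right)}} = \frac{-30 + \left(-1\right)^{2} - -4}{28} = \left(-30 + 1 + 4\right) \frac{1}{28} = \left(-25\right) \frac{1}{28} = - \frac{25}{28}$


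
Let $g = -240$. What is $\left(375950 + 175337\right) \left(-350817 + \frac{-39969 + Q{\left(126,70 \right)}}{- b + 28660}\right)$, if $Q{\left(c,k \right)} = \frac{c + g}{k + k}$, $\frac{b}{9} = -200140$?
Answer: $- \frac{24773567572130348169}{128094400} \approx -1.934 \cdot 10^{11}$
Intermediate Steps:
$b = -1801260$ ($b = 9 \left(-200140\right) = -1801260$)
$Q{\left(c,k \right)} = \frac{-240 + c}{2 k}$ ($Q{\left(c,k \right)} = \frac{c - 240}{k + k} = \frac{-240 + c}{2 k}$)
$\left(375950 + 175337\right) \left(-350817 + \frac{-39969 + Q{\left(126,70 \right)}}{- b + 28660}\right) = \left(375950 + 175337\right) \left(-350817 + \frac{-39969 + \frac{-240 + 126}{2 \cdot 70}}{\left(-1\right) \left(-1801260\right) + 28660}\right) = 551287 \left(-350817 + \frac{-39969 + \frac{1}{2} \cdot \frac{1}{70} \left(-114\right)}{1801260 + 28660}\right) = 551287 \left(-350817 + \frac{-39969 - \frac{57}{70}}{1829920}\right) = 551287 \left(-350817 - \frac{2797887}{128094400}\right) = 551287 \left(- \frac{44937695922687}{128094400}\right) = - \frac{24773567572130348169}{128094400}$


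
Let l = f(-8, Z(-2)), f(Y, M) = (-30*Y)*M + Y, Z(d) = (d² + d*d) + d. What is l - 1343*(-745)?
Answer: 1001967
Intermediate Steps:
Z(d) = d + 2*d² (Z(d) = (d² + d²) + d = 2*d² + d = d + 2*d²)
f(Y, M) = Y - 30*M*Y (f(Y, M) = -30*M*Y + Y = Y - 30*M*Y)
l = 1432 (l = -8*(1 - (-60)*(1 + 2*(-2))) = -8*(1 - (-60)*(1 - 4)) = -8*(1 - (-60)*(-3)) = -8*(1 - 30*6) = -8*(1 - 180) = -8*(-179) = 1432)
l - 1343*(-745) = 1432 - 1343*(-745) = 1432 + 1000535 = 1001967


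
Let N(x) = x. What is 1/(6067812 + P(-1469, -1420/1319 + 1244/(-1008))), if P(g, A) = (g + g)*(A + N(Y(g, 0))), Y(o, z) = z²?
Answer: 166194/1009562211509 ≈ 1.6462e-7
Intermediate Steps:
P(g, A) = 2*A*g (P(g, A) = (g + g)*(A + 0²) = (2*g)*(A + 0) = (2*g)*A = 2*A*g)
1/(6067812 + P(-1469, -1420/1319 + 1244/(-1008))) = 1/(6067812 + 2*(-1420/1319 + 1244/(-1008))*(-1469)) = 1/(6067812 + 2*(-1420*1/1319 + 1244*(-1/1008))*(-1469)) = 1/(6067812 + 2*(-1420/1319 - 311/252)*(-1469)) = 1/(6067812 + 2*(-768049/332388)*(-1469)) = 1/(6067812 + 1128263981/166194) = 1/(1009562211509/166194) = 166194/1009562211509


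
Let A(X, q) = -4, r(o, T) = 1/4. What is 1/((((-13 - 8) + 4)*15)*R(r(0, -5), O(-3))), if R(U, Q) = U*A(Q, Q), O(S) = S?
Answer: 1/255 ≈ 0.0039216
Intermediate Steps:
r(o, T) = ¼
R(U, Q) = -4*U (R(U, Q) = U*(-4) = -4*U)
1/((((-13 - 8) + 4)*15)*R(r(0, -5), O(-3))) = 1/((((-13 - 8) + 4)*15)*(-4*¼)) = 1/(((-21 + 4)*15)*(-1)) = 1/(-17*15*(-1)) = 1/(-255*(-1)) = 1/255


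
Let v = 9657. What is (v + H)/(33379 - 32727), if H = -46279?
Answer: -18311/326 ≈ -56.169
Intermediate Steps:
(v + H)/(33379 - 32727) = (9657 - 46279)/(33379 - 32727) = -36622/652 = -36622*1/652 = -18311/326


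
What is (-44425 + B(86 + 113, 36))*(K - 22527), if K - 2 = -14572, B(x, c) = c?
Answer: 1646698733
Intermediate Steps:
K = -14570 (K = 2 - 14572 = -14570)
(-44425 + B(86 + 113, 36))*(K - 22527) = (-44425 + 36)*(-14570 - 22527) = -44389*(-37097) = 1646698733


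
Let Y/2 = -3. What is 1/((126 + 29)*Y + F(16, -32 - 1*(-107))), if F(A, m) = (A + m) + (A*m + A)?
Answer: 1/377 ≈ 0.0026525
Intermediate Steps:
Y = -6 (Y = 2*(-3) = -6)
F(A, m) = m + 2*A + A*m (F(A, m) = (A + m) + (A + A*m) = m + 2*A + A*m)
1/((126 + 29)*Y + F(16, -32 - 1*(-107))) = 1/((126 + 29)*(-6) + ((-32 - 1*(-107)) + 2*16 + 16*(-32 - 1*(-107)))) = 1/(155*(-6) + ((-32 + 107) + 32 + 16*(-32 + 107))) = 1/(-930 + (75 + 32 + 16*75)) = 1/(-930 + (75 + 32 + 1200)) = 1/(-930 + 1307) = 1/377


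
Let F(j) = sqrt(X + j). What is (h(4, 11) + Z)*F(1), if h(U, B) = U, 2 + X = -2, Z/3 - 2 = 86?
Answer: 268*I*sqrt(3) ≈ 464.19*I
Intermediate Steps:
Z = 264 (Z = 6 + 3*86 = 6 + 258 = 264)
X = -4 (X = -2 - 2 = -4)
F(j) = sqrt(-4 + j)
(h(4, 11) + Z)*F(1) = (4 + 264)*sqrt(-4 + 1) = 268*sqrt(-3) = 268*(I*sqrt(3)) = 268*I*sqrt(3)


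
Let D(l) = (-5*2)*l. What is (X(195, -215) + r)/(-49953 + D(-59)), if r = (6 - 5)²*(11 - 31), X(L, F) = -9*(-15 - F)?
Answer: 1820/49363 ≈ 0.036870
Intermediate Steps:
X(L, F) = 135 + 9*F
D(l) = -10*l
r = -20 (r = 1²*(-20) = 1*(-20) = -20)
(X(195, -215) + r)/(-49953 + D(-59)) = ((135 + 9*(-215)) - 20)/(-49953 - 10*(-59)) = ((135 - 1935) - 20)/(-49953 + 590) = (-1800 - 20)/(-49363) = -1820*(-1/49363) = 1820/49363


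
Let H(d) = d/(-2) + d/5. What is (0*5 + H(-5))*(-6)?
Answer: -9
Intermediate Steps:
H(d) = -3*d/10 (H(d) = d*(-1/2) + d*(1/5) = -d/2 + d/5 = -3*d/10)
(0*5 + H(-5))*(-6) = (0*5 - 3/10*(-5))*(-6) = (0 + 3/2)*(-6) = (3/2)*(-6) = -9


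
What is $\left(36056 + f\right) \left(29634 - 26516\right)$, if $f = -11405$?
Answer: $76861818$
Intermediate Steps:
$\left(36056 + f\right) \left(29634 - 26516\right) = \left(36056 - 11405\right) \left(29634 - 26516\right) = 24651 \cdot 3118 = 76861818$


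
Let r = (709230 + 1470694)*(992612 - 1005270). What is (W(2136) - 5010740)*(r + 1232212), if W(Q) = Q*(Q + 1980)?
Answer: -104327274615028080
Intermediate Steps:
W(Q) = Q*(1980 + Q)
r = -27593477992 (r = 2179924*(-12658) = -27593477992)
(W(2136) - 5010740)*(r + 1232212) = (2136*(1980 + 2136) - 5010740)*(-27593477992 + 1232212) = (2136*4116 - 5010740)*(-27592245780) = (8791776 - 5010740)*(-27592245780) = 3781036*(-27592245780) = -104327274615028080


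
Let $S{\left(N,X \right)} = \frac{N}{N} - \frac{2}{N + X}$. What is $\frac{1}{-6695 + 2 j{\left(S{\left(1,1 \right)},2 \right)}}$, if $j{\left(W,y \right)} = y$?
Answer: $- \frac{1}{6691} \approx -0.00014945$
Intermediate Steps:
$S{\left(N,X \right)} = 1 - \frac{2}{N + X}$
$\frac{1}{-6695 + 2 j{\left(S{\left(1,1 \right)},2 \right)}} = \frac{1}{-6695 + 2 \cdot 2} = \frac{1}{-6695 + 4} = \frac{1}{-6691} = - \frac{1}{6691}$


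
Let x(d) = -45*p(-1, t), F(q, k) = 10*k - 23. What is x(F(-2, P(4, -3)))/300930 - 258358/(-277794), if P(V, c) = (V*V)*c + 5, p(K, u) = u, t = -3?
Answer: 2592839171/2786551614 ≈ 0.93048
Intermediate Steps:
P(V, c) = 5 + c*V² (P(V, c) = V²*c + 5 = c*V² + 5 = 5 + c*V²)
F(q, k) = -23 + 10*k
x(d) = 135 (x(d) = -45*(-3) = 135)
x(F(-2, P(4, -3)))/300930 - 258358/(-277794) = 135/300930 - 258358/(-277794) = 135*(1/300930) - 258358*(-1/277794) = 9/20062 + 129179/138897 = 2592839171/2786551614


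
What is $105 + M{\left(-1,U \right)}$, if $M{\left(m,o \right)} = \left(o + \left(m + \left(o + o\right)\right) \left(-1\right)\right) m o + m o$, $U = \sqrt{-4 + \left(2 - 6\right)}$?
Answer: $97 - 4 i \sqrt{2} \approx 97.0 - 5.6569 i$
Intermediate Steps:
$U = 2 i \sqrt{2}$ ($U = \sqrt{-4 + \left(2 - 6\right)} = \sqrt{-4 - 4} = \sqrt{-8} = 2 i \sqrt{2} \approx 2.8284 i$)
$M{\left(m,o \right)} = m o + m o \left(- m - o\right)$ ($M{\left(m,o \right)} = \left(o + \left(m + 2 o\right) \left(-1\right)\right) m o + m o = \left(o - \left(m + 2 o\right)\right) m o + m o = \left(- m - o\right) m o + m o = m \left(- m - o\right) o + m o = m o \left(- m - o\right) + m o = m o + m o \left(- m - o\right)$)
$105 + M{\left(-1,U \right)} = 105 - 2 i \sqrt{2} \left(1 - -1 - 2 i \sqrt{2}\right) = 105 - 2 i \sqrt{2} \left(1 + 1 - 2 i \sqrt{2}\right) = 105 - 2 i \sqrt{2} \left(2 - 2 i \sqrt{2}\right)$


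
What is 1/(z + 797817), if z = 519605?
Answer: 1/1317422 ≈ 7.5906e-7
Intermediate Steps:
1/(z + 797817) = 1/(519605 + 797817) = 1/1317422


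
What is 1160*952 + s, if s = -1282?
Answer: 1103038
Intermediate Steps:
1160*952 + s = 1160*952 - 1282 = 1104320 - 1282 = 1103038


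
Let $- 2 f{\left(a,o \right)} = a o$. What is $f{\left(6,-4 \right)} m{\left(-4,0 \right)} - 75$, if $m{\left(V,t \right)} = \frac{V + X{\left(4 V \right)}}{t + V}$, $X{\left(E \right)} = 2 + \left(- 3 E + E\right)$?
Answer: $-165$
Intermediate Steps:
$f{\left(a,o \right)} = - \frac{a o}{2}$
$X{\left(E \right)} = 2 - 2 E$
$m{\left(V,t \right)} = \frac{2 - 7 V}{V + t}$ ($m{\left(V,t \right)} = \frac{V - \left(-2 + 2 \cdot 4 V\right)}{t + V} = \frac{V - \left(-2 + 8 V\right)}{V + t} = \frac{2 - 7 V}{V + t}$)
$f{\left(6,-4 \right)} m{\left(-4,0 \right)} - 75 = \left(- \frac{1}{2}\right) 6 \left(-4\right) \frac{2 - -28}{-4 + 0} - 75 = 12 \frac{2 + 28}{-4} - 75 = 12 \left(\left(- \frac{1}{4}\right) 30\right) - 75 = 12 \left(- \frac{15}{2}\right) - 75 = -90 - 75 = -165$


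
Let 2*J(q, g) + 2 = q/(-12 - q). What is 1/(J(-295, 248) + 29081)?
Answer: 566/16458985 ≈ 3.4389e-5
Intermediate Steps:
J(q, g) = -1 + q/(2*(-12 - q)) (J(q, g) = -1 + (q/(-12 - q))/2 = -1 + q/(2*(-12 - q)))
1/(J(-295, 248) + 29081) = 1/(3*(-8 - 1*(-295))/(2*(12 - 295)) + 29081) = 1/((3/2)*(-8 + 295)/(-283) + 29081) = 1/((3/2)*(-1/283)*287 + 29081) = 1/(-861/566 + 29081) = 1/(16458985/566) = 566/16458985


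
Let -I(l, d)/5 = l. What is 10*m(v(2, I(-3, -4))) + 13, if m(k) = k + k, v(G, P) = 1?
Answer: 33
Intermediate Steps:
I(l, d) = -5*l
m(k) = 2*k
10*m(v(2, I(-3, -4))) + 13 = 10*(2*1) + 13 = 10*2 + 13 = 20 + 13 = 33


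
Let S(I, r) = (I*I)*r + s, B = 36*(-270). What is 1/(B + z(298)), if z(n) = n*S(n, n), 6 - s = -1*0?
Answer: 1/7886142484 ≈ 1.2680e-10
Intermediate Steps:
s = 6 (s = 6 - (-1)*0 = 6 - 1*0 = 6 + 0 = 6)
B = -9720
S(I, r) = 6 + r*I² (S(I, r) = (I*I)*r + 6 = I²*r + 6 = r*I² + 6 = 6 + r*I²)
z(n) = n*(6 + n³) (z(n) = n*(6 + n*n²) = n*(6 + n³))
1/(B + z(298)) = 1/(-9720 + 298*(6 + 298³)) = 1/(-9720 + 298*(6 + 26463592)) = 1/(-9720 + 298*26463598) = 1/(-9720 + 7886152204) = 1/7886142484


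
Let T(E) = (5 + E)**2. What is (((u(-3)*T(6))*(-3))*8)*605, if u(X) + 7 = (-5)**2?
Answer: -31624560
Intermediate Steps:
u(X) = 18 (u(X) = -7 + (-5)**2 = -7 + 25 = 18)
(((u(-3)*T(6))*(-3))*8)*605 = (((18*(5 + 6)**2)*(-3))*8)*605 = (((18*11**2)*(-3))*8)*605 = (((18*121)*(-3))*8)*605 = ((2178*(-3))*8)*605 = -6534*8*605 = -52272*605 = -31624560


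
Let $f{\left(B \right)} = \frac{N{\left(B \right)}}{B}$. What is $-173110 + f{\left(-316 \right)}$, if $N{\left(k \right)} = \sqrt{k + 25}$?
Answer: $-173110 - \frac{i \sqrt{291}}{316} \approx -1.7311 \cdot 10^{5} - 0.053983 i$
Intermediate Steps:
$N{\left(k \right)} = \sqrt{25 + k}$
$f{\left(B \right)} = \frac{\sqrt{25 + B}}{B}$
$-173110 + f{\left(-316 \right)} = -173110 + \frac{\sqrt{25 - 316}}{-316} = -173110 - \frac{\sqrt{-291}}{316} = -173110 - \frac{i \sqrt{291}}{316}$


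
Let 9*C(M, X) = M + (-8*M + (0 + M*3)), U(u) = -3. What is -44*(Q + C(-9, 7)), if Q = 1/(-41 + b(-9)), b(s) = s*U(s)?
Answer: -1210/7 ≈ -172.86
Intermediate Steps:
C(M, X) = -4*M/9 (C(M, X) = (M + (-8*M + (0 + M*3)))/9 = (M + (-8*M + (0 + 3*M)))/9 = (M + (-8*M + 3*M))/9 = (M - 5*M)/9 = (-4*M)/9 = -4*M/9)
b(s) = -3*s (b(s) = s*(-3) = -3*s)
Q = -1/14 (Q = 1/(-41 - 3*(-9)) = 1/(-41 + 27) = 1/(-14) = -1/14 ≈ -0.071429)
-44*(Q + C(-9, 7)) = -44*(-1/14 - 4/9*(-9)) = -44*(-1/14 + 4) = -44*55/14 = -1210/7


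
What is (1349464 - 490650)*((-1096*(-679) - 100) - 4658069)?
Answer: -3361385113790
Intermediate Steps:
(1349464 - 490650)*((-1096*(-679) - 100) - 4658069) = 858814*((744184 - 100) - 4658069) = 858814*(744084 - 4658069) = 858814*(-3913985) = -3361385113790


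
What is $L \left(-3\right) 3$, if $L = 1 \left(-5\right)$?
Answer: $45$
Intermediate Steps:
$L = -5$
$L \left(-3\right) 3 = \left(-5\right) \left(-3\right) 3 = 15 \cdot 3 = 45$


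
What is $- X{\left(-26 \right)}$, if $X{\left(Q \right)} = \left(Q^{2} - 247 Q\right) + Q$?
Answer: $-7072$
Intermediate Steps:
$X{\left(Q \right)} = Q^{2} - 246 Q$
$- X{\left(-26 \right)} = - \left(-26\right) \left(-246 - 26\right) = - \left(-26\right) \left(-272\right) = \left(-1\right) 7072 = -7072$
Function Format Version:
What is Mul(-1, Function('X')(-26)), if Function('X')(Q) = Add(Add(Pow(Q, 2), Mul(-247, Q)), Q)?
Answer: -7072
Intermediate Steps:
Function('X')(Q) = Add(Pow(Q, 2), Mul(-246, Q))
Mul(-1, Function('X')(-26)) = Mul(-1, Mul(-26, Add(-246, -26))) = Mul(-1, Mul(-26, -272)) = Mul(-1, 7072) = -7072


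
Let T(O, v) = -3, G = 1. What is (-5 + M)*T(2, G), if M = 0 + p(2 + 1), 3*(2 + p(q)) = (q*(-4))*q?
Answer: 57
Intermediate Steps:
p(q) = -2 - 4*q**2/3 (p(q) = -2 + ((q*(-4))*q)/3 = -2 + ((-4*q)*q)/3 = -2 + (-4*q**2)/3 = -2 - 4*q**2/3)
M = -14 (M = 0 + (-2 - 4*(2 + 1)**2/3) = 0 + (-2 - 4/3*3**2) = 0 + (-2 - 4/3*9) = 0 + (-2 - 12) = 0 - 14 = -14)
(-5 + M)*T(2, G) = (-5 - 14)*(-3) = -19*(-3) = 57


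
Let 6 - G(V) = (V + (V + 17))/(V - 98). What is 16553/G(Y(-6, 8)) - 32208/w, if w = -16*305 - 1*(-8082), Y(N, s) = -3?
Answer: 2666700485/987817 ≈ 2699.6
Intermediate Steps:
G(V) = 6 - (17 + 2*V)/(-98 + V) (G(V) = 6 - (V + (V + 17))/(V - 98) = 6 - (V + (17 + V))/(-98 + V) = 6 - (17 + 2*V)/(-98 + V))
w = 3202 (w = -4880 + 8082 = 3202)
16553/G(Y(-6, 8)) - 32208/w = 16553/(((-605 + 4*(-3))/(-98 - 3))) - 32208/3202 = 16553/(((-605 - 12)/(-101))) - 32208*1/3202 = 16553/((-1/101*(-617))) - 16104/1601 = 16553/(617/101) - 16104/1601 = 16553*(101/617) - 16104/1601 = 1671853/617 - 16104/1601 = 2666700485/987817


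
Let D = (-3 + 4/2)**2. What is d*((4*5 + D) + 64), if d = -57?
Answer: -4845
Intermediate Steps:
D = 1 (D = (-3 + 4*(1/2))**2 = (-3 + 2)**2 = (-1)**2 = 1)
d*((4*5 + D) + 64) = -57*((4*5 + 1) + 64) = -57*((20 + 1) + 64) = -57*(21 + 64) = -57*85 = -4845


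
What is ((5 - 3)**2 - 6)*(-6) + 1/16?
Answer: 193/16 ≈ 12.063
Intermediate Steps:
((5 - 3)**2 - 6)*(-6) + 1/16 = (2**2 - 6)*(-6) + 1/16 = (4 - 6)*(-6) + 1/16 = -2*(-6) + 1/16 = 12 + 1/16 = 193/16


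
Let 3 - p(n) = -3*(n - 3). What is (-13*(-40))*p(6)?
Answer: 6240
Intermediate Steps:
p(n) = -6 + 3*n (p(n) = 3 - (-3)*(n - 3) = 3 - (-3)*(-3 + n) = 3 - (9 - 3*n) = 3 + (-9 + 3*n) = -6 + 3*n)
(-13*(-40))*p(6) = (-13*(-40))*(-6 + 3*6) = 520*(-6 + 18) = 520*12 = 6240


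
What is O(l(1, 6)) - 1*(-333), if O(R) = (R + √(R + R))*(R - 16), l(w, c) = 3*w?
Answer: 294 - 13*√6 ≈ 262.16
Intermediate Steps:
O(R) = (-16 + R)*(R + √2*√R) (O(R) = (R + √(2*R))*(-16 + R) = (R + √2*√R)*(-16 + R) = (-16 + R)*(R + √2*√R))
O(l(1, 6)) - 1*(-333) = ((3*1)² - 48 + √2*(3*1)^(3/2) - 16*√2*√(3*1)) - 1*(-333) = (3² - 16*3 + √2*3^(3/2) - 16*√2*√3) + 333 = (9 - 48 + √2*(3*√3) - 16*√6) + 333 = (9 - 48 + 3*√6 - 16*√6) + 333 = (-39 - 13*√6) + 333 = 294 - 13*√6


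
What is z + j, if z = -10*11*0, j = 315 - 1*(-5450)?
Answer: 5765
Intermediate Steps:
j = 5765 (j = 315 + 5450 = 5765)
z = 0 (z = -110*0 = 0)
z + j = 0 + 5765 = 5765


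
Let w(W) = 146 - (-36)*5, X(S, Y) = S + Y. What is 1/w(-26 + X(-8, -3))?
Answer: 1/326 ≈ 0.0030675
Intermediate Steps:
w(W) = 326 (w(W) = 146 - 1*(-180) = 146 + 180 = 326)
1/w(-26 + X(-8, -3)) = 1/326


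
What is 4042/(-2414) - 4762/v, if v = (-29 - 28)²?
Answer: -12313963/3921543 ≈ -3.1401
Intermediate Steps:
v = 3249 (v = (-57)² = 3249)
4042/(-2414) - 4762/v = 4042/(-2414) - 4762/3249 = 4042*(-1/2414) - 4762*1/3249 = -2021/1207 - 4762/3249 = -12313963/3921543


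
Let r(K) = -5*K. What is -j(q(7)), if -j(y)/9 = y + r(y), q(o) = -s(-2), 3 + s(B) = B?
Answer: -180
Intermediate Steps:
s(B) = -3 + B
q(o) = 5 (q(o) = -(-3 - 2) = -1*(-5) = 5)
j(y) = 36*y (j(y) = -9*(y - 5*y) = -(-36)*y = 36*y)
-j(q(7)) = -36*5 = -1*180 = -180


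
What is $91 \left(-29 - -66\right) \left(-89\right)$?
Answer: $-299663$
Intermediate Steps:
$91 \left(-29 - -66\right) \left(-89\right) = 91 \left(-29 + 66\right) \left(-89\right) = 91 \cdot 37 \left(-89\right) = 3367 \left(-89\right) = -299663$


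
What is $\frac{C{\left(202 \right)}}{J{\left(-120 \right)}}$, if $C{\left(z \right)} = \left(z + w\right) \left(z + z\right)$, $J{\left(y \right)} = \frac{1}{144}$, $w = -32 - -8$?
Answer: $10355328$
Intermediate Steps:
$w = -24$ ($w = -32 + 8 = -24$)
$J{\left(y \right)} = \frac{1}{144}$
$C{\left(z \right)} = 2 z \left(-24 + z\right)$ ($C{\left(z \right)} = \left(z - 24\right) \left(z + z\right) = \left(-24 + z\right) 2 z = 2 z \left(-24 + z\right)$)
$\frac{C{\left(202 \right)}}{J{\left(-120 \right)}} = 2 \cdot 202 \left(-24 + 202\right) \frac{1}{\frac{1}{144}} = 2 \cdot 202 \cdot 178 \cdot 144 = 71912 \cdot 144 = 10355328$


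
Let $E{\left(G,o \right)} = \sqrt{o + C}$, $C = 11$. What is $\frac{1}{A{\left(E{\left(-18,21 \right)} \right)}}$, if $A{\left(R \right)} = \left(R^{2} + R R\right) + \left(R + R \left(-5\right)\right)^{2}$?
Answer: $\frac{1}{576} \approx 0.0017361$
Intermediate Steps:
$E{\left(G,o \right)} = \sqrt{11 + o}$ ($E{\left(G,o \right)} = \sqrt{o + 11} = \sqrt{11 + o}$)
$A{\left(R \right)} = 18 R^{2}$ ($A{\left(R \right)} = \left(R^{2} + R^{2}\right) + \left(R - 5 R\right)^{2} = 2 R^{2} + \left(- 4 R\right)^{2} = 2 R^{2} + 16 R^{2} = 18 R^{2}$)
$\frac{1}{A{\left(E{\left(-18,21 \right)} \right)}} = \frac{1}{18 \left(\sqrt{11 + 21}\right)^{2}} = \frac{1}{18 \left(\sqrt{32}\right)^{2}} = \frac{1}{18 \left(4 \sqrt{2}\right)^{2}} = \frac{1}{18 \cdot 32} = \frac{1}{576}$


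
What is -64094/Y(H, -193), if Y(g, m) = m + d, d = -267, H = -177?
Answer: 32047/230 ≈ 139.33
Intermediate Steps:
Y(g, m) = -267 + m (Y(g, m) = m - 267 = -267 + m)
-64094/Y(H, -193) = -64094/(-267 - 193) = -64094/(-460) = -64094*(-1/460) = 32047/230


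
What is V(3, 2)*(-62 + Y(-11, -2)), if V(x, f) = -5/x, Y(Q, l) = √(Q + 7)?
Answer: 310/3 - 10*I/3 ≈ 103.33 - 3.3333*I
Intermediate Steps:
Y(Q, l) = √(7 + Q)
V(3, 2)*(-62 + Y(-11, -2)) = (-5/3)*(-62 + √(7 - 11)) = (-5*⅓)*(-62 + √(-4)) = -5*(-62 + 2*I)/3 = 310/3 - 10*I/3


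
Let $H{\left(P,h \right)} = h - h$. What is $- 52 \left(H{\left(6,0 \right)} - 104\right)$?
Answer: $5408$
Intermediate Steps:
$H{\left(P,h \right)} = 0$
$- 52 \left(H{\left(6,0 \right)} - 104\right) = - 52 \left(0 - 104\right) = \left(-52\right) \left(-104\right) = 5408$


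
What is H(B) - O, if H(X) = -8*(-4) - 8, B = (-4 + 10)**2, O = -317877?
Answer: 317901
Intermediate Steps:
B = 36 (B = 6**2 = 36)
H(X) = 24 (H(X) = 32 - 8 = 24)
H(B) - O = 24 - 1*(-317877) = 24 + 317877 = 317901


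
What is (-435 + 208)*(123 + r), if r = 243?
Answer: -83082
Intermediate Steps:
(-435 + 208)*(123 + r) = (-435 + 208)*(123 + 243) = -227*366 = -83082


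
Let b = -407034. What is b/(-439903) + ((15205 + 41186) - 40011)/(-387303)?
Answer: 7163803722/8113131029 ≈ 0.88299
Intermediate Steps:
b/(-439903) + ((15205 + 41186) - 40011)/(-387303) = -407034/(-439903) + ((15205 + 41186) - 40011)/(-387303) = -407034*(-1/439903) + (56391 - 40011)*(-1/387303) = 407034/439903 + 16380*(-1/387303) = 407034/439903 - 780/18443 = 7163803722/8113131029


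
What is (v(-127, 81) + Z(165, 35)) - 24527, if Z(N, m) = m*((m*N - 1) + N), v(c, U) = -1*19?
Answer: 183319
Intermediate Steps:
v(c, U) = -19
Z(N, m) = m*(-1 + N + N*m) (Z(N, m) = m*((N*m - 1) + N) = m*((-1 + N*m) + N) = m*(-1 + N + N*m))
(v(-127, 81) + Z(165, 35)) - 24527 = (-19 + 35*(-1 + 165 + 165*35)) - 24527 = (-19 + 35*(-1 + 165 + 5775)) - 24527 = (-19 + 35*5939) - 24527 = (-19 + 207865) - 24527 = 207846 - 24527 = 183319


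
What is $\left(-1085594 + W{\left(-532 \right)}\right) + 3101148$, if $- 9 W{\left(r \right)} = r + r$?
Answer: $\frac{18141050}{9} \approx 2.0157 \cdot 10^{6}$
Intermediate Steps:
$W{\left(r \right)} = - \frac{2 r}{9}$ ($W{\left(r \right)} = - \frac{r + r}{9} = - \frac{2 r}{9}$)
$\left(-1085594 + W{\left(-532 \right)}\right) + 3101148 = \left(-1085594 - - \frac{1064}{9}\right) + 3101148 = \left(-1085594 + \frac{1064}{9}\right) + 3101148 = - \frac{9769282}{9} + 3101148 = \frac{18141050}{9}$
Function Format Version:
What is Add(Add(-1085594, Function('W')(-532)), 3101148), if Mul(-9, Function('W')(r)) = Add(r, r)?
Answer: Rational(18141050, 9) ≈ 2.0157e+6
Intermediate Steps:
Function('W')(r) = Mul(Rational(-2, 9), r) (Function('W')(r) = Mul(Rational(-1, 9), Add(r, r)) = Mul(Rational(-1, 9), Mul(2, r)) = Mul(Rational(-2, 9), r))
Add(Add(-1085594, Function('W')(-532)), 3101148) = Add(Add(-1085594, Mul(Rational(-2, 9), -532)), 3101148) = Add(Add(-1085594, Rational(1064, 9)), 3101148) = Add(Rational(-9769282, 9), 3101148) = Rational(18141050, 9)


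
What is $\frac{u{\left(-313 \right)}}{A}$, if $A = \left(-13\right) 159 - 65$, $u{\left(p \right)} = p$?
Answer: $\frac{313}{2132} \approx 0.14681$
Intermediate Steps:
$A = -2132$ ($A = -2067 - 65 = -2132$)
$\frac{u{\left(-313 \right)}}{A} = - \frac{313}{-2132} = \left(-313\right) \left(- \frac{1}{2132}\right) = \frac{313}{2132}$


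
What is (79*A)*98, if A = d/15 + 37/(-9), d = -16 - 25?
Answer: -2384536/45 ≈ -52990.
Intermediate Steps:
d = -41
A = -308/45 (A = -41/15 + 37/(-9) = -41*1/15 + 37*(-⅑) = -41/15 - 37/9 = -308/45 ≈ -6.8444)
(79*A)*98 = (79*(-308/45))*98 = -24332/45*98 = -2384536/45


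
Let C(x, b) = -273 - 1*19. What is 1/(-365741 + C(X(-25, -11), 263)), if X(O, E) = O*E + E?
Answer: -1/366033 ≈ -2.7320e-6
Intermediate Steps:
X(O, E) = E + E*O (X(O, E) = E*O + E = E + E*O)
C(x, b) = -292 (C(x, b) = -273 - 19 = -292)
1/(-365741 + C(X(-25, -11), 263)) = 1/(-365741 - 292) = 1/(-366033) = -1/366033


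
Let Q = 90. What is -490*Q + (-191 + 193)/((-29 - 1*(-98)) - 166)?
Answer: -4277702/97 ≈ -44100.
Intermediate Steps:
-490*Q + (-191 + 193)/((-29 - 1*(-98)) - 166) = -490*90 + (-191 + 193)/((-29 - 1*(-98)) - 166) = -44100 + 2/((-29 + 98) - 166) = -44100 + 2/(69 - 166) = -44100 + 2/(-97) = -44100 + 2*(-1/97) = -44100 - 2/97 = -4277702/97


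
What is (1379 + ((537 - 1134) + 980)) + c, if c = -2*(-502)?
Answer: 2766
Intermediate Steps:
c = 1004
(1379 + ((537 - 1134) + 980)) + c = (1379 + ((537 - 1134) + 980)) + 1004 = (1379 + (-597 + 980)) + 1004 = (1379 + 383) + 1004 = 1762 + 1004 = 2766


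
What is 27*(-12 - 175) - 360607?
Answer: -365656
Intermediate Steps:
27*(-12 - 175) - 360607 = 27*(-187) - 360607 = -5049 - 360607 = -365656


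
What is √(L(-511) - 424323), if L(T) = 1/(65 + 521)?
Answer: I*√145710820322/586 ≈ 651.4*I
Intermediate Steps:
L(T) = 1/586
√(L(-511) - 424323) = √(1/586 - 424323) = √(-248653277/586) = I*√145710820322/586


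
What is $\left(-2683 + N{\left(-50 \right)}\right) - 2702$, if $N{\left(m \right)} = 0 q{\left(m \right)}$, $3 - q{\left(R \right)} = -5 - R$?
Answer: $-5385$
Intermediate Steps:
$q{\left(R \right)} = 8 + R$ ($q{\left(R \right)} = 3 - \left(-5 - R\right) = 3 + \left(5 + R\right) = 8 + R$)
$N{\left(m \right)} = 0$ ($N{\left(m \right)} = 0 \left(8 + m\right) = 0$)
$\left(-2683 + N{\left(-50 \right)}\right) - 2702 = \left(-2683 + 0\right) - 2702 = -2683 - 2702 = -5385$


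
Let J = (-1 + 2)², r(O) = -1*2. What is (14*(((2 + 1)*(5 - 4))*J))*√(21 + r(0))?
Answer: 42*√19 ≈ 183.07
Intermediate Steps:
r(O) = -2
J = 1 (J = 1² = 1)
(14*(((2 + 1)*(5 - 4))*J))*√(21 + r(0)) = (14*(((2 + 1)*(5 - 4))*1))*√(21 - 2) = (14*((3*1)*1))*√19 = (14*(3*1))*√19 = (14*3)*√19 = 42*√19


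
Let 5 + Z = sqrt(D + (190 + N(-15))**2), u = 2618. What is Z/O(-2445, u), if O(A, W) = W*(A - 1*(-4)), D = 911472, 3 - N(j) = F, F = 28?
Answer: 5/6390538 - sqrt(938697)/6390538 ≈ -0.00015083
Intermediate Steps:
N(j) = -25 (N(j) = 3 - 1*28 = 3 - 28 = -25)
O(A, W) = W*(4 + A) (O(A, W) = W*(A + 4) = W*(4 + A))
Z = -5 + sqrt(938697) (Z = -5 + sqrt(911472 + (190 - 25)**2) = -5 + sqrt(911472 + 165**2) = -5 + sqrt(911472 + 27225) = -5 + sqrt(938697) ≈ 963.86)
Z/O(-2445, u) = (-5 + sqrt(938697))/((2618*(4 - 2445))) = (-5 + sqrt(938697))/((2618*(-2441))) = (-5 + sqrt(938697))/(-6390538) = (-5 + sqrt(938697))*(-1/6390538) = 5/6390538 - sqrt(938697)/6390538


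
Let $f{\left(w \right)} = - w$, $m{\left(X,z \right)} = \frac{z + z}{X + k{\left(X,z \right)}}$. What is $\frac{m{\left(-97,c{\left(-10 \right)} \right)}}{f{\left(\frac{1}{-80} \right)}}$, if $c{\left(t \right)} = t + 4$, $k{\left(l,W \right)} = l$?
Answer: $\frac{480}{97} \approx 4.9485$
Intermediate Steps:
$c{\left(t \right)} = 4 + t$
$m{\left(X,z \right)} = \frac{z}{X}$ ($m{\left(X,z \right)} = \frac{z + z}{X + X} = \frac{2 z}{2 X} = 2 z \frac{1}{2 X} = \frac{z}{X}$)
$\frac{m{\left(-97,c{\left(-10 \right)} \right)}}{f{\left(\frac{1}{-80} \right)}} = \frac{\left(4 - 10\right) \frac{1}{-97}}{\left(-1\right) \frac{1}{-80}} = \frac{\left(-6\right) \left(- \frac{1}{97}\right)}{\left(-1\right) \left(- \frac{1}{80}\right)} = \frac{6 \frac{1}{\frac{1}{80}}}{97} = \frac{6}{97} \cdot 80 = \frac{480}{97}$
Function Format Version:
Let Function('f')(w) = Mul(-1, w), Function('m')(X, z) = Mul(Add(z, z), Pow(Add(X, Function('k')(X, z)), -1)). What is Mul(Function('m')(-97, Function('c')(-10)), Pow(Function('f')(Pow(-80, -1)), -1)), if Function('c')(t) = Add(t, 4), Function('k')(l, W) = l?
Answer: Rational(480, 97) ≈ 4.9485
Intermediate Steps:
Function('c')(t) = Add(4, t)
Function('m')(X, z) = Mul(z, Pow(X, -1)) (Function('m')(X, z) = Mul(Add(z, z), Pow(Add(X, X), -1)) = Mul(Mul(2, z), Pow(Mul(2, X), -1)) = Mul(Mul(2, z), Mul(Rational(1, 2), Pow(X, -1))) = Mul(z, Pow(X, -1)))
Mul(Function('m')(-97, Function('c')(-10)), Pow(Function('f')(Pow(-80, -1)), -1)) = Mul(Mul(Add(4, -10), Pow(-97, -1)), Pow(Mul(-1, Pow(-80, -1)), -1)) = Mul(Mul(-6, Rational(-1, 97)), Pow(Mul(-1, Rational(-1, 80)), -1)) = Mul(Rational(6, 97), Pow(Rational(1, 80), -1)) = Mul(Rational(6, 97), 80) = Rational(480, 97)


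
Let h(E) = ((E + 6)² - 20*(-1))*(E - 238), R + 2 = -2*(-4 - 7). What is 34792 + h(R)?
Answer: -116936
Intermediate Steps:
R = 20 (R = -2 - 2*(-4 - 7) = -2 - 2*(-11) = -2 + 22 = 20)
h(E) = (-238 + E)*(20 + (6 + E)²) (h(E) = ((6 + E)² + 20)*(-238 + E) = (20 + (6 + E)²)*(-238 + E) = (-238 + E)*(20 + (6 + E)²))
34792 + h(R) = 34792 + (-13328 + 20³ - 2800*20 - 226*20²) = 34792 + (-13328 + 8000 - 56000 - 226*400) = 34792 + (-13328 + 8000 - 56000 - 90400) = 34792 - 151728 = -116936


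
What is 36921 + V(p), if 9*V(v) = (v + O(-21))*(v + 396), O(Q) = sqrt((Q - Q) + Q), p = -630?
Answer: 53301 - 26*I*sqrt(21) ≈ 53301.0 - 119.15*I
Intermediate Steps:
O(Q) = sqrt(Q) (O(Q) = sqrt(0 + Q) = sqrt(Q))
V(v) = (396 + v)*(v + I*sqrt(21))/9 (V(v) = ((v + sqrt(-21))*(v + 396))/9 = ((v + I*sqrt(21))*(396 + v))/9 = ((396 + v)*(v + I*sqrt(21)))/9 = (396 + v)*(v + I*sqrt(21))/9)
36921 + V(p) = 36921 + (44*(-630) + (1/9)*(-630)**2 + 44*I*sqrt(21) + (1/9)*I*(-630)*sqrt(21)) = 36921 + (-27720 + (1/9)*396900 + 44*I*sqrt(21) - 70*I*sqrt(21)) = 36921 + (-27720 + 44100 + 44*I*sqrt(21) - 70*I*sqrt(21)) = 36921 + (16380 - 26*I*sqrt(21)) = 53301 - 26*I*sqrt(21)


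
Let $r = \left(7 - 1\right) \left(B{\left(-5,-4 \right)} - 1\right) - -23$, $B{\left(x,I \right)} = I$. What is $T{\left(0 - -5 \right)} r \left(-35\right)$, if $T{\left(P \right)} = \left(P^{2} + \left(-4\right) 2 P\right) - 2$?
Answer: $-4165$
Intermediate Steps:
$T{\left(P \right)} = -2 + P^{2} - 8 P$ ($T{\left(P \right)} = \left(P^{2} - 8 P\right) - 2 = -2 + P^{2} - 8 P$)
$r = -7$ ($r = \left(7 - 1\right) \left(-4 - 1\right) - -23 = 6 \left(-5\right) + 23 = -30 + 23 = -7$)
$T{\left(0 - -5 \right)} r \left(-35\right) = \left(-2 + \left(0 - -5\right)^{2} - 8 \left(0 - -5\right)\right) \left(-7\right) \left(-35\right) = \left(-2 + \left(0 + 5\right)^{2} - 8 \left(0 + 5\right)\right) \left(-7\right) \left(-35\right) = \left(-2 + 5^{2} - 40\right) \left(-7\right) \left(-35\right) = \left(-2 + 25 - 40\right) \left(-7\right) \left(-35\right) = \left(-17\right) \left(-7\right) \left(-35\right) = 119 \left(-35\right) = -4165$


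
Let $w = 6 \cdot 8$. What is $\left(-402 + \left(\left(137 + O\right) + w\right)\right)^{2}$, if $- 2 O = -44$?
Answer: $38025$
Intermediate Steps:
$O = 22$ ($O = \left(- \frac{1}{2}\right) \left(-44\right) = 22$)
$w = 48$
$\left(-402 + \left(\left(137 + O\right) + w\right)\right)^{2} = \left(-402 + \left(\left(137 + 22\right) + 48\right)\right)^{2} = \left(-402 + \left(159 + 48\right)\right)^{2} = \left(-402 + 207\right)^{2} = \left(-195\right)^{2} = 38025$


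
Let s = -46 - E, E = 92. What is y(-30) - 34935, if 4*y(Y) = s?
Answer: -69939/2 ≈ -34970.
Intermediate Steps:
s = -138 (s = -46 - 1*92 = -46 - 92 = -138)
y(Y) = -69/2 (y(Y) = (1/4)*(-138) = -69/2)
y(-30) - 34935 = -69/2 - 34935 = -69939/2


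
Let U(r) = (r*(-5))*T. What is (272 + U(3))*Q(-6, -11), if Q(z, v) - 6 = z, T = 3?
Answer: 0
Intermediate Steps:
Q(z, v) = 6 + z
U(r) = -15*r (U(r) = (r*(-5))*3 = -5*r*3 = -15*r)
(272 + U(3))*Q(-6, -11) = (272 - 15*3)*(6 - 6) = (272 - 45)*0 = 227*0 = 0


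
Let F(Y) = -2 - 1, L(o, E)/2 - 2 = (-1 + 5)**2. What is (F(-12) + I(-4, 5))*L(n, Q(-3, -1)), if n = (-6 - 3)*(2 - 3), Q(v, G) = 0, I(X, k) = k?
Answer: 72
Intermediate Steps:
n = 9 (n = -9*(-1) = 9)
L(o, E) = 36 (L(o, E) = 4 + 2*(-1 + 5)**2 = 4 + 2*4**2 = 4 + 2*16 = 4 + 32 = 36)
F(Y) = -3
(F(-12) + I(-4, 5))*L(n, Q(-3, -1)) = (-3 + 5)*36 = 2*36 = 72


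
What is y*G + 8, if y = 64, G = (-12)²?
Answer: 9224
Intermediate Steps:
G = 144
y*G + 8 = 64*144 + 8 = 9216 + 8 = 9224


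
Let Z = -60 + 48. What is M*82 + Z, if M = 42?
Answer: 3432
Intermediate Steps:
Z = -12
M*82 + Z = 42*82 - 12 = 3444 - 12 = 3432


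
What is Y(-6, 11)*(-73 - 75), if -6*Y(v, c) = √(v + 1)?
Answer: 74*I*√5/3 ≈ 55.156*I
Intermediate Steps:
Y(v, c) = -√(1 + v)/6 (Y(v, c) = -√(v + 1)/6 = -√(1 + v)/6)
Y(-6, 11)*(-73 - 75) = (-√(1 - 6)/6)*(-73 - 75) = -I*√5/6*(-148) = 74*I*√5/3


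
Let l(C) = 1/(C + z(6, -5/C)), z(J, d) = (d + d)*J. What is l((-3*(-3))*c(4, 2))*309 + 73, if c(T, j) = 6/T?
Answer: 17461/163 ≈ 107.12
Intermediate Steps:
z(J, d) = 2*J*d (z(J, d) = (2*d)*J = 2*J*d)
l(C) = 1/(C - 60/C) (l(C) = 1/(C + 2*6*(-5/C)) = 1/(C - 60/C))
l((-3*(-3))*c(4, 2))*309 + 73 = (((-3*(-3))*(6/4))/(-60 + ((-3*(-3))*(6/4))**2))*309 + 73 = ((9*(6*(1/4)))/(-60 + (9*(6*(1/4)))**2))*309 + 73 = ((9*(3/2))/(-60 + (9*(3/2))**2))*309 + 73 = (27/(2*(-60 + (27/2)**2)))*309 + 73 = (27/(2*(-60 + 729/4)))*309 + 73 = (27/(2*(489/4)))*309 + 73 = ((27/2)*(4/489))*309 + 73 = (18/163)*309 + 73 = 5562/163 + 73 = 17461/163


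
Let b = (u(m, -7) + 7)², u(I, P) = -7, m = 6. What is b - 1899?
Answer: -1899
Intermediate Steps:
b = 0 (b = (-7 + 7)² = 0² = 0)
b - 1899 = 0 - 1899 = -1899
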